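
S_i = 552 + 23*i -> [552, 575, 598, 621, 644]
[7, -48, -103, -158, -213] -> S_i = 7 + -55*i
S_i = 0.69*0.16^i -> [0.69, 0.11, 0.02, 0.0, 0.0]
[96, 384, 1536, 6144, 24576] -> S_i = 96*4^i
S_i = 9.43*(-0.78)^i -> [9.43, -7.36, 5.74, -4.48, 3.49]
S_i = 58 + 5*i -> [58, 63, 68, 73, 78]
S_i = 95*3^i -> [95, 285, 855, 2565, 7695]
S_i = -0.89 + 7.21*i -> [-0.89, 6.32, 13.53, 20.74, 27.95]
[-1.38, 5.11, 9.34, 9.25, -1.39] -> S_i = Random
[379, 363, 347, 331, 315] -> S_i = 379 + -16*i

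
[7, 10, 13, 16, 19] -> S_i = 7 + 3*i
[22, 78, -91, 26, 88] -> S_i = Random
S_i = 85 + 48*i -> [85, 133, 181, 229, 277]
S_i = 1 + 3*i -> [1, 4, 7, 10, 13]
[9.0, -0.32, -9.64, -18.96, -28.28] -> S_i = 9.00 + -9.32*i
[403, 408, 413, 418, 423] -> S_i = 403 + 5*i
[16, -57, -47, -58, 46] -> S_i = Random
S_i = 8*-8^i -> [8, -64, 512, -4096, 32768]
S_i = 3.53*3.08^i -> [3.53, 10.87, 33.49, 103.14, 317.67]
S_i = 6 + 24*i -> [6, 30, 54, 78, 102]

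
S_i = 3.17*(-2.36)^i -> [3.17, -7.48, 17.66, -41.67, 98.33]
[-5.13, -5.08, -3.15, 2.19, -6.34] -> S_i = Random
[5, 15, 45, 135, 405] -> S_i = 5*3^i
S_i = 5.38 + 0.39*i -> [5.38, 5.77, 6.16, 6.55, 6.94]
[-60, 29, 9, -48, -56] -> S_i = Random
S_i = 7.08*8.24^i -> [7.08, 58.34, 480.72, 3961.09, 32639.4]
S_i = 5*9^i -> [5, 45, 405, 3645, 32805]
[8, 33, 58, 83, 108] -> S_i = 8 + 25*i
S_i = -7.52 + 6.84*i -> [-7.52, -0.68, 6.16, 13.0, 19.84]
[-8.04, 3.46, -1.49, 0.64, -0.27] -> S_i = -8.04*(-0.43)^i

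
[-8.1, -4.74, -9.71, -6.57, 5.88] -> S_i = Random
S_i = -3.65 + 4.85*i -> [-3.65, 1.2, 6.05, 10.9, 15.75]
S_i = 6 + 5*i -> [6, 11, 16, 21, 26]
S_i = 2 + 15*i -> [2, 17, 32, 47, 62]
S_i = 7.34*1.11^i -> [7.34, 8.15, 9.04, 10.04, 11.14]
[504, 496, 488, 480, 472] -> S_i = 504 + -8*i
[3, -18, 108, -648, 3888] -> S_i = 3*-6^i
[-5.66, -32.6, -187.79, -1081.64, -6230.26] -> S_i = -5.66*5.76^i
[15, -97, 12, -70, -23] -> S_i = Random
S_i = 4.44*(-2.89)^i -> [4.44, -12.83, 37.08, -107.17, 309.72]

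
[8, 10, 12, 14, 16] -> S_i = 8 + 2*i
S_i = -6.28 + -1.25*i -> [-6.28, -7.53, -8.78, -10.03, -11.28]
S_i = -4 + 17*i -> [-4, 13, 30, 47, 64]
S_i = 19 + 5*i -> [19, 24, 29, 34, 39]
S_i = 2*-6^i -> [2, -12, 72, -432, 2592]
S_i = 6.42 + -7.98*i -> [6.42, -1.56, -9.54, -17.52, -25.5]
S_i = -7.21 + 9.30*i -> [-7.21, 2.09, 11.39, 20.69, 29.99]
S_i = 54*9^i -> [54, 486, 4374, 39366, 354294]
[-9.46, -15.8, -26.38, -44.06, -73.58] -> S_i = -9.46*1.67^i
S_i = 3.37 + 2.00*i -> [3.37, 5.37, 7.37, 9.37, 11.37]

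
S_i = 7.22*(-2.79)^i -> [7.22, -20.14, 56.2, -156.8, 437.48]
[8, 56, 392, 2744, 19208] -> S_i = 8*7^i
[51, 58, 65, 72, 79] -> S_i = 51 + 7*i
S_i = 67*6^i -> [67, 402, 2412, 14472, 86832]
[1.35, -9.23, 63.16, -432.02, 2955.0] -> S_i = 1.35*(-6.84)^i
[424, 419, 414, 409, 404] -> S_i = 424 + -5*i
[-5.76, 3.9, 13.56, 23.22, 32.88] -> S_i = -5.76 + 9.66*i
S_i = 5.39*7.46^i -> [5.39, 40.21, 299.96, 2237.72, 16693.37]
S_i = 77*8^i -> [77, 616, 4928, 39424, 315392]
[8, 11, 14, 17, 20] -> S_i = 8 + 3*i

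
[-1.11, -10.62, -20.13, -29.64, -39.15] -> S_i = -1.11 + -9.51*i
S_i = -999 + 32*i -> [-999, -967, -935, -903, -871]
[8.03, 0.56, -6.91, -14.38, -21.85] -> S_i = 8.03 + -7.47*i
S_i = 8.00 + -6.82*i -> [8.0, 1.18, -5.64, -12.46, -19.28]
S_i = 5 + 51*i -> [5, 56, 107, 158, 209]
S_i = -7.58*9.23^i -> [-7.58, -69.96, -645.76, -5960.38, -55014.35]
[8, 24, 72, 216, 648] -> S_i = 8*3^i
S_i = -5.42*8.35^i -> [-5.42, -45.26, -377.9, -3155.43, -26347.85]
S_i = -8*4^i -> [-8, -32, -128, -512, -2048]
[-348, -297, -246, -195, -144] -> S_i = -348 + 51*i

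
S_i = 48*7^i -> [48, 336, 2352, 16464, 115248]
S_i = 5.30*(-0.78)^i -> [5.3, -4.13, 3.22, -2.52, 1.96]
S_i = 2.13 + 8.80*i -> [2.13, 10.93, 19.73, 28.53, 37.33]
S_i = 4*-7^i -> [4, -28, 196, -1372, 9604]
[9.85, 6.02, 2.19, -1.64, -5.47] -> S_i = 9.85 + -3.83*i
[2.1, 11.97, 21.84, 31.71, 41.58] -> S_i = 2.10 + 9.87*i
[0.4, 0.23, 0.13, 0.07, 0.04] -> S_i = 0.40*0.57^i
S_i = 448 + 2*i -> [448, 450, 452, 454, 456]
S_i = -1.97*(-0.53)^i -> [-1.97, 1.04, -0.55, 0.29, -0.16]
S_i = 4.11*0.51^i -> [4.11, 2.1, 1.07, 0.55, 0.28]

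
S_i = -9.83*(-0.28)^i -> [-9.83, 2.75, -0.77, 0.22, -0.06]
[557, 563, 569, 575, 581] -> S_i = 557 + 6*i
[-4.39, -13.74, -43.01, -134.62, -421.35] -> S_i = -4.39*3.13^i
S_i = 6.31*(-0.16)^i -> [6.31, -1.01, 0.16, -0.03, 0.0]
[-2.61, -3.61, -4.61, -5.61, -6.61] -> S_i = -2.61 + -1.00*i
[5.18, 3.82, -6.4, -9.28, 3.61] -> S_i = Random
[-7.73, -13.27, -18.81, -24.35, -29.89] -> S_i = -7.73 + -5.54*i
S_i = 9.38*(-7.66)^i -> [9.38, -71.85, 550.38, -4215.89, 32293.71]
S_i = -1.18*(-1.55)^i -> [-1.18, 1.83, -2.83, 4.39, -6.81]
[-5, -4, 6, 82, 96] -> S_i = Random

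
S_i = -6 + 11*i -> [-6, 5, 16, 27, 38]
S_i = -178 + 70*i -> [-178, -108, -38, 32, 102]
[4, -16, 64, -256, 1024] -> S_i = 4*-4^i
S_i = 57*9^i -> [57, 513, 4617, 41553, 373977]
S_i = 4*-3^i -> [4, -12, 36, -108, 324]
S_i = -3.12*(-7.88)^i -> [-3.12, 24.59, -193.73, 1526.63, -12029.83]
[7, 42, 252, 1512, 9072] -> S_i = 7*6^i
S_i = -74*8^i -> [-74, -592, -4736, -37888, -303104]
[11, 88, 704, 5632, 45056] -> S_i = 11*8^i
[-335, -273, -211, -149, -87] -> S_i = -335 + 62*i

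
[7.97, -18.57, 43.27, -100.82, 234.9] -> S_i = 7.97*(-2.33)^i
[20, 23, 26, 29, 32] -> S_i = 20 + 3*i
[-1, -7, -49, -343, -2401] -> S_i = -1*7^i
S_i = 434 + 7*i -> [434, 441, 448, 455, 462]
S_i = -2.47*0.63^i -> [-2.47, -1.56, -0.98, -0.62, -0.39]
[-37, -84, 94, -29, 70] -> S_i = Random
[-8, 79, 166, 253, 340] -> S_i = -8 + 87*i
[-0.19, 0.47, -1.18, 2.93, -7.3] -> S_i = -0.19*(-2.49)^i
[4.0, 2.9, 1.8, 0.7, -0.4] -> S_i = 4.00 + -1.10*i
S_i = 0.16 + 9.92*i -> [0.16, 10.08, 20.0, 29.92, 39.84]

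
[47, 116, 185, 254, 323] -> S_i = 47 + 69*i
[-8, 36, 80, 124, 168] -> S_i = -8 + 44*i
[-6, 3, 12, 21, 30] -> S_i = -6 + 9*i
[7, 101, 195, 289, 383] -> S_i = 7 + 94*i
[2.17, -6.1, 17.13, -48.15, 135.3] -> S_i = 2.17*(-2.81)^i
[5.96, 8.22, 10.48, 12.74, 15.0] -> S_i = 5.96 + 2.26*i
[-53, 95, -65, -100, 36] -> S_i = Random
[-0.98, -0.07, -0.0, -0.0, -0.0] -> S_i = -0.98*0.07^i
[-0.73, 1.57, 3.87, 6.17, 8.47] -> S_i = -0.73 + 2.30*i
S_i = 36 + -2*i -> [36, 34, 32, 30, 28]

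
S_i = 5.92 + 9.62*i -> [5.92, 15.54, 25.16, 34.78, 44.4]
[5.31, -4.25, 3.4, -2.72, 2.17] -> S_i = 5.31*(-0.80)^i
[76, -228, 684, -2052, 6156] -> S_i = 76*-3^i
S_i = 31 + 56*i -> [31, 87, 143, 199, 255]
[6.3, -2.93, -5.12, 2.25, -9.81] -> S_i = Random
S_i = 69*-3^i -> [69, -207, 621, -1863, 5589]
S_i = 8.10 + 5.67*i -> [8.1, 13.77, 19.44, 25.11, 30.78]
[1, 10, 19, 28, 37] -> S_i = 1 + 9*i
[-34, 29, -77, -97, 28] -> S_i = Random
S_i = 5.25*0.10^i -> [5.25, 0.52, 0.05, 0.01, 0.0]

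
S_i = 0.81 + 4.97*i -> [0.81, 5.78, 10.75, 15.72, 20.69]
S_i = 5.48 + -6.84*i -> [5.48, -1.36, -8.2, -15.04, -21.88]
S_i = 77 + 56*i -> [77, 133, 189, 245, 301]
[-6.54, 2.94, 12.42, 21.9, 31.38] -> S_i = -6.54 + 9.48*i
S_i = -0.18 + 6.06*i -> [-0.18, 5.88, 11.94, 18.0, 24.06]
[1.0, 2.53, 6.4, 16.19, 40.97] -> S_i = 1.00*2.53^i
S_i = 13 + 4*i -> [13, 17, 21, 25, 29]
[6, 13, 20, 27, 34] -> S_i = 6 + 7*i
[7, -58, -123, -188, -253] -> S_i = 7 + -65*i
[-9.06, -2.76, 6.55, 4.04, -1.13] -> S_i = Random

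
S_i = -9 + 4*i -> [-9, -5, -1, 3, 7]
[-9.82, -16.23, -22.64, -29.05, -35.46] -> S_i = -9.82 + -6.41*i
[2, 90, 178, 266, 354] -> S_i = 2 + 88*i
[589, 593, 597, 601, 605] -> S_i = 589 + 4*i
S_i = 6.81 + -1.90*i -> [6.81, 4.91, 3.01, 1.11, -0.79]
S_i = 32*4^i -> [32, 128, 512, 2048, 8192]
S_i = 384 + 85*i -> [384, 469, 554, 639, 724]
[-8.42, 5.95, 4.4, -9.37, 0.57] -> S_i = Random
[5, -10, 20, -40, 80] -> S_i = 5*-2^i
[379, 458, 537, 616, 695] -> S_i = 379 + 79*i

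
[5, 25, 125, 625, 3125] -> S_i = 5*5^i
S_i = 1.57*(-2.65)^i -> [1.57, -4.16, 11.03, -29.22, 77.43]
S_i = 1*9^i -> [1, 9, 81, 729, 6561]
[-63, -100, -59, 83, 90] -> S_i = Random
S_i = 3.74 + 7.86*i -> [3.74, 11.6, 19.46, 27.32, 35.18]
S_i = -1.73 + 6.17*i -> [-1.73, 4.44, 10.61, 16.78, 22.95]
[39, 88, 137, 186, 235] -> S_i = 39 + 49*i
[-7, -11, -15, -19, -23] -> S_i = -7 + -4*i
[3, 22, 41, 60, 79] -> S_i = 3 + 19*i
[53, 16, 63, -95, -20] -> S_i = Random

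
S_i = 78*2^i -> [78, 156, 312, 624, 1248]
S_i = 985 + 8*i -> [985, 993, 1001, 1009, 1017]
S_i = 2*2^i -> [2, 4, 8, 16, 32]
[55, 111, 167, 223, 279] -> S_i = 55 + 56*i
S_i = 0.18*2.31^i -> [0.18, 0.42, 0.96, 2.22, 5.13]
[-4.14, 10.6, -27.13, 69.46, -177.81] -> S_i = -4.14*(-2.56)^i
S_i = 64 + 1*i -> [64, 65, 66, 67, 68]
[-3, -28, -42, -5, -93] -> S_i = Random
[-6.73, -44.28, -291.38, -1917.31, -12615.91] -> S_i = -6.73*6.58^i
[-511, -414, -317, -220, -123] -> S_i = -511 + 97*i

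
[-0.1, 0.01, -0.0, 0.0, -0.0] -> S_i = -0.10*(-0.11)^i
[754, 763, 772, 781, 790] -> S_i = 754 + 9*i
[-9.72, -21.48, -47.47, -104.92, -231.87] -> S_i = -9.72*2.21^i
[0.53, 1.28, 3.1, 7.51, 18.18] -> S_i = 0.53*2.42^i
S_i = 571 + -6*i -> [571, 565, 559, 553, 547]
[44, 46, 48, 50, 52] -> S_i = 44 + 2*i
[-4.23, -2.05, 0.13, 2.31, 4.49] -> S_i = -4.23 + 2.18*i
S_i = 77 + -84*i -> [77, -7, -91, -175, -259]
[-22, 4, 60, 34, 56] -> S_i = Random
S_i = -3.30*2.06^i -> [-3.3, -6.8, -14.0, -28.85, -59.43]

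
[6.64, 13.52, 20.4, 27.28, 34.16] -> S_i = 6.64 + 6.88*i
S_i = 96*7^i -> [96, 672, 4704, 32928, 230496]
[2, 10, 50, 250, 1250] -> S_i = 2*5^i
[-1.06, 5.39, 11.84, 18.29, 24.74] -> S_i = -1.06 + 6.45*i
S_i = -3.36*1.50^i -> [-3.36, -5.04, -7.56, -11.34, -17.01]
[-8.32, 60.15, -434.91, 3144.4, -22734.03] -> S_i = -8.32*(-7.23)^i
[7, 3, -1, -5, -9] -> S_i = 7 + -4*i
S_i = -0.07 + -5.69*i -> [-0.07, -5.76, -11.45, -17.14, -22.83]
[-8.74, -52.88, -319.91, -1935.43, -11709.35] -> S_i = -8.74*6.05^i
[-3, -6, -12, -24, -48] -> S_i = -3*2^i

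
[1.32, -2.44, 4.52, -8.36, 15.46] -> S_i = 1.32*(-1.85)^i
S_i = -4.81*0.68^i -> [-4.81, -3.27, -2.22, -1.51, -1.03]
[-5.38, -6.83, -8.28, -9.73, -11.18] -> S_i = -5.38 + -1.45*i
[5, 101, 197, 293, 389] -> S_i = 5 + 96*i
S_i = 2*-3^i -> [2, -6, 18, -54, 162]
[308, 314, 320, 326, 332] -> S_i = 308 + 6*i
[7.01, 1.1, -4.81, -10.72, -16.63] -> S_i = 7.01 + -5.91*i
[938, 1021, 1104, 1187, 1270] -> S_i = 938 + 83*i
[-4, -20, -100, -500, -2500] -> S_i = -4*5^i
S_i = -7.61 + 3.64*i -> [-7.61, -3.97, -0.33, 3.31, 6.95]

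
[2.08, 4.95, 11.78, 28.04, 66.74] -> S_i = 2.08*2.38^i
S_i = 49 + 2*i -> [49, 51, 53, 55, 57]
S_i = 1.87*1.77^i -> [1.87, 3.31, 5.86, 10.37, 18.35]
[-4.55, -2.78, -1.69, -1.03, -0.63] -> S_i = -4.55*0.61^i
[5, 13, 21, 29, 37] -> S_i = 5 + 8*i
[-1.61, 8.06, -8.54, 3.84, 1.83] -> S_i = Random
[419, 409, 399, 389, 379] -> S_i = 419 + -10*i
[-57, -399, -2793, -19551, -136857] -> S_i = -57*7^i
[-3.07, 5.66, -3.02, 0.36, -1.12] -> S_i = Random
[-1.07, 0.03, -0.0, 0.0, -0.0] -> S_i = -1.07*(-0.03)^i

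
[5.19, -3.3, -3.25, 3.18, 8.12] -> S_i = Random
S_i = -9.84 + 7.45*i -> [-9.84, -2.39, 5.06, 12.51, 19.96]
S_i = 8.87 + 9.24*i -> [8.87, 18.11, 27.35, 36.59, 45.83]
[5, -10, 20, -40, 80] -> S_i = 5*-2^i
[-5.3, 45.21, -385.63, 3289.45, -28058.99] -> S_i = -5.30*(-8.53)^i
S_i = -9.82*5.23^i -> [-9.82, -51.36, -268.61, -1404.81, -7347.14]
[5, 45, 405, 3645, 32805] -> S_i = 5*9^i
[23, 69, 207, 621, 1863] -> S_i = 23*3^i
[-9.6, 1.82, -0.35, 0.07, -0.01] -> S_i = -9.60*(-0.19)^i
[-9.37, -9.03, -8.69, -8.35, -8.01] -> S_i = -9.37 + 0.34*i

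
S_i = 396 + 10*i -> [396, 406, 416, 426, 436]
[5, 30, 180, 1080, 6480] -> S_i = 5*6^i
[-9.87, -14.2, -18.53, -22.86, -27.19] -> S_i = -9.87 + -4.33*i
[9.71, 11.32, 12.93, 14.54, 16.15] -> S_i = 9.71 + 1.61*i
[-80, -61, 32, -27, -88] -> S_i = Random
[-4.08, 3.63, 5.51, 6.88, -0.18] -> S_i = Random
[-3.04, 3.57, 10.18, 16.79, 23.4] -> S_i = -3.04 + 6.61*i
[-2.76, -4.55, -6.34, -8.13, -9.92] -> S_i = -2.76 + -1.79*i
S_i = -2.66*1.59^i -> [-2.66, -4.23, -6.72, -10.69, -17.0]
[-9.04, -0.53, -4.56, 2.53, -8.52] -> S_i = Random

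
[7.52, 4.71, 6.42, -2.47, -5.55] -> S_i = Random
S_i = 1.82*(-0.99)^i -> [1.82, -1.8, 1.78, -1.77, 1.75]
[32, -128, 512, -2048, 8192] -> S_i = 32*-4^i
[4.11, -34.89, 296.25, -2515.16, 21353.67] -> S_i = 4.11*(-8.49)^i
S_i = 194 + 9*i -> [194, 203, 212, 221, 230]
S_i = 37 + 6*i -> [37, 43, 49, 55, 61]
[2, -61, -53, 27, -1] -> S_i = Random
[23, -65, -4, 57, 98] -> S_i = Random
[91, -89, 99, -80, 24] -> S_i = Random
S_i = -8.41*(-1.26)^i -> [-8.41, 10.6, -13.35, 16.82, -21.2]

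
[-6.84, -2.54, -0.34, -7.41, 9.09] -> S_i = Random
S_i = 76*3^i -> [76, 228, 684, 2052, 6156]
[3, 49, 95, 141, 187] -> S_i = 3 + 46*i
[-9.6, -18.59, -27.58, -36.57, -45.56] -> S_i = -9.60 + -8.99*i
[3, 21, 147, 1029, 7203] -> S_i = 3*7^i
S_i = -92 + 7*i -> [-92, -85, -78, -71, -64]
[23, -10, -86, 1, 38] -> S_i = Random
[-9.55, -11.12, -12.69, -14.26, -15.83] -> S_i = -9.55 + -1.57*i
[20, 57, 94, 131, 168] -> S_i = 20 + 37*i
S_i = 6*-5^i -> [6, -30, 150, -750, 3750]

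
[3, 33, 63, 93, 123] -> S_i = 3 + 30*i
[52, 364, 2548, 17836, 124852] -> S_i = 52*7^i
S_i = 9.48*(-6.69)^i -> [9.48, -63.42, 424.29, -2838.49, 18989.47]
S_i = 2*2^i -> [2, 4, 8, 16, 32]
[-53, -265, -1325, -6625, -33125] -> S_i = -53*5^i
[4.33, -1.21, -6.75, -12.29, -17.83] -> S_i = 4.33 + -5.54*i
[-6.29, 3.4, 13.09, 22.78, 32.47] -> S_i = -6.29 + 9.69*i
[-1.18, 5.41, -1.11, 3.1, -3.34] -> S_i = Random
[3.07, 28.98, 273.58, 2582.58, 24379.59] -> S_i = 3.07*9.44^i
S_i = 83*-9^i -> [83, -747, 6723, -60507, 544563]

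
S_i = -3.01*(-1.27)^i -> [-3.01, 3.82, -4.85, 6.17, -7.83]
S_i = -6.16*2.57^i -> [-6.16, -15.83, -40.69, -104.56, -268.73]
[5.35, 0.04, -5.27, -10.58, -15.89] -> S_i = 5.35 + -5.31*i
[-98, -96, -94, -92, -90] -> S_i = -98 + 2*i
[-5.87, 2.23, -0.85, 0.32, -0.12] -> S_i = -5.87*(-0.38)^i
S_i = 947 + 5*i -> [947, 952, 957, 962, 967]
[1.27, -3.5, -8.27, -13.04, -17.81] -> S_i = 1.27 + -4.77*i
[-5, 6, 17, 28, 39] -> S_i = -5 + 11*i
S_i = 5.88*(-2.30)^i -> [5.88, -13.52, 31.11, -71.54, 164.55]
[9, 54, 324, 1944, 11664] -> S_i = 9*6^i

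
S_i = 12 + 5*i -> [12, 17, 22, 27, 32]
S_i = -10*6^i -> [-10, -60, -360, -2160, -12960]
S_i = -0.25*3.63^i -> [-0.25, -0.91, -3.29, -11.96, -43.41]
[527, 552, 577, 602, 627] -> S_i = 527 + 25*i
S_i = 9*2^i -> [9, 18, 36, 72, 144]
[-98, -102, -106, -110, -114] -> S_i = -98 + -4*i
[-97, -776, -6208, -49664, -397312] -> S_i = -97*8^i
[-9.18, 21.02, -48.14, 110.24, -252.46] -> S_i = -9.18*(-2.29)^i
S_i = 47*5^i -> [47, 235, 1175, 5875, 29375]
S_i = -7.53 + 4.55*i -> [-7.53, -2.98, 1.57, 6.12, 10.67]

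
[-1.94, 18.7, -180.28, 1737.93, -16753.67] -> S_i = -1.94*(-9.64)^i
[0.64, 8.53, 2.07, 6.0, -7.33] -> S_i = Random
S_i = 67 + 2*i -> [67, 69, 71, 73, 75]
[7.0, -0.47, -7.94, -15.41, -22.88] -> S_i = 7.00 + -7.47*i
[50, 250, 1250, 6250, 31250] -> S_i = 50*5^i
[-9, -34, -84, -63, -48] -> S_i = Random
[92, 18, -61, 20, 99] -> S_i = Random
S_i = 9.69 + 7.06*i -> [9.69, 16.75, 23.81, 30.87, 37.93]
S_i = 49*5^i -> [49, 245, 1225, 6125, 30625]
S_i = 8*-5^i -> [8, -40, 200, -1000, 5000]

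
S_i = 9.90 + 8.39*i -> [9.9, 18.29, 26.68, 35.07, 43.46]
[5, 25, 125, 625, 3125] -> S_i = 5*5^i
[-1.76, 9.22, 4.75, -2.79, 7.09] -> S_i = Random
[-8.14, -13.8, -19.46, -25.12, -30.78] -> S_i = -8.14 + -5.66*i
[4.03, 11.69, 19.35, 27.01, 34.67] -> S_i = 4.03 + 7.66*i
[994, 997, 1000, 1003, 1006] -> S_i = 994 + 3*i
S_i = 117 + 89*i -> [117, 206, 295, 384, 473]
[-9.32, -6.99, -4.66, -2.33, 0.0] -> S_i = -9.32 + 2.33*i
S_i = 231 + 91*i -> [231, 322, 413, 504, 595]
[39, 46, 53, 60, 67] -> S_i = 39 + 7*i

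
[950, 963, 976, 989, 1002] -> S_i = 950 + 13*i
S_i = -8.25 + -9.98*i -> [-8.25, -18.23, -28.21, -38.19, -48.17]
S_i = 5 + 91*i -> [5, 96, 187, 278, 369]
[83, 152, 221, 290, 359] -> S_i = 83 + 69*i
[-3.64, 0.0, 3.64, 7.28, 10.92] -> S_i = -3.64 + 3.64*i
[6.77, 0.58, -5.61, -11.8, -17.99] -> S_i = 6.77 + -6.19*i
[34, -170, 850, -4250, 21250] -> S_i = 34*-5^i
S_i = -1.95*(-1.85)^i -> [-1.95, 3.61, -6.67, 12.35, -22.84]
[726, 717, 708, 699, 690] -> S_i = 726 + -9*i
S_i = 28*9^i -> [28, 252, 2268, 20412, 183708]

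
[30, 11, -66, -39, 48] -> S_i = Random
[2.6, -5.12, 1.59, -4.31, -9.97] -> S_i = Random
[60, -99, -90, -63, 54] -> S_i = Random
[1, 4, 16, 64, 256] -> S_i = 1*4^i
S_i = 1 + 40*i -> [1, 41, 81, 121, 161]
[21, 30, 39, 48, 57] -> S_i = 21 + 9*i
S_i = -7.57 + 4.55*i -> [-7.57, -3.02, 1.53, 6.08, 10.63]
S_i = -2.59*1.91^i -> [-2.59, -4.95, -9.45, -18.05, -34.47]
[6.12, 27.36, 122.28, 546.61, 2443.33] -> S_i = 6.12*4.47^i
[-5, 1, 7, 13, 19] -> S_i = -5 + 6*i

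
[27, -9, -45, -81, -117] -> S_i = 27 + -36*i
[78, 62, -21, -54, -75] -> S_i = Random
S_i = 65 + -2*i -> [65, 63, 61, 59, 57]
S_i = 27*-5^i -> [27, -135, 675, -3375, 16875]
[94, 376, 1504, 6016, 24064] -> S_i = 94*4^i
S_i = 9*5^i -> [9, 45, 225, 1125, 5625]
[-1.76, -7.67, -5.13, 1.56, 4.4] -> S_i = Random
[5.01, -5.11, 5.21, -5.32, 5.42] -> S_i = 5.01*(-1.02)^i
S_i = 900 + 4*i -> [900, 904, 908, 912, 916]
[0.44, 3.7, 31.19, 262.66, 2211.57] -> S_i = 0.44*8.42^i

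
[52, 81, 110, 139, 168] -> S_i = 52 + 29*i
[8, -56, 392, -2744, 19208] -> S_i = 8*-7^i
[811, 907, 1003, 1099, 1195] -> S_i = 811 + 96*i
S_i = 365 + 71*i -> [365, 436, 507, 578, 649]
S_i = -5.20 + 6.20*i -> [-5.2, 1.0, 7.2, 13.4, 19.6]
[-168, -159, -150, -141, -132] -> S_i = -168 + 9*i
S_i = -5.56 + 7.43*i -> [-5.56, 1.87, 9.3, 16.73, 24.16]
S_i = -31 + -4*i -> [-31, -35, -39, -43, -47]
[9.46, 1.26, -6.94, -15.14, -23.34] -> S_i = 9.46 + -8.20*i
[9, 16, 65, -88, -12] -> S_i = Random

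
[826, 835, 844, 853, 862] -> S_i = 826 + 9*i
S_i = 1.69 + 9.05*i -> [1.69, 10.74, 19.79, 28.84, 37.89]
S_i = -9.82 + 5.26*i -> [-9.82, -4.56, 0.7, 5.96, 11.22]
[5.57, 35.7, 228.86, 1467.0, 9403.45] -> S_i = 5.57*6.41^i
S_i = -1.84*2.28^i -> [-1.84, -4.2, -9.57, -21.81, -49.72]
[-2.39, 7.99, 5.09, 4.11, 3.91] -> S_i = Random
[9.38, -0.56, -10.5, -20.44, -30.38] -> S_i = 9.38 + -9.94*i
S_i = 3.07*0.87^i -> [3.07, 2.67, 2.32, 2.02, 1.76]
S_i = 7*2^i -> [7, 14, 28, 56, 112]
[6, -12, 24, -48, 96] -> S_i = 6*-2^i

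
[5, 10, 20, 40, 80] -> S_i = 5*2^i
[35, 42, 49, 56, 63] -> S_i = 35 + 7*i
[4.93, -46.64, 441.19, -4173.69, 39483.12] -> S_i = 4.93*(-9.46)^i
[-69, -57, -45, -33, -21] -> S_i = -69 + 12*i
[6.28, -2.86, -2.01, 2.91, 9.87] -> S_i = Random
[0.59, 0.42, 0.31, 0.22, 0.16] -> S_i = 0.59*0.72^i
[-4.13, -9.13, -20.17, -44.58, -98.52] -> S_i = -4.13*2.21^i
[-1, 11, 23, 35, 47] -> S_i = -1 + 12*i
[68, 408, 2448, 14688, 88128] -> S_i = 68*6^i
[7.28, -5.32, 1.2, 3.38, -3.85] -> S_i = Random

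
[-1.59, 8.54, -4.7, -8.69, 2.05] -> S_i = Random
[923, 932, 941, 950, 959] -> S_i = 923 + 9*i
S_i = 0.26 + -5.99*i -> [0.26, -5.73, -11.72, -17.71, -23.7]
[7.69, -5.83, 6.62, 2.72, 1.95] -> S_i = Random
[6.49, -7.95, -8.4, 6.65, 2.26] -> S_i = Random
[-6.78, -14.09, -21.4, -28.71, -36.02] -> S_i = -6.78 + -7.31*i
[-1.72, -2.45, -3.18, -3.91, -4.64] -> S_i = -1.72 + -0.73*i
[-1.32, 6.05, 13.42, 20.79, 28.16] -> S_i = -1.32 + 7.37*i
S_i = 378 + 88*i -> [378, 466, 554, 642, 730]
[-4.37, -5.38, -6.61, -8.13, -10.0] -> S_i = -4.37*1.23^i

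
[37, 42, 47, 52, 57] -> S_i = 37 + 5*i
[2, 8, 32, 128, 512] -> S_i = 2*4^i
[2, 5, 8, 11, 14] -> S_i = 2 + 3*i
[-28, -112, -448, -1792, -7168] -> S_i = -28*4^i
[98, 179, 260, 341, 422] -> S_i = 98 + 81*i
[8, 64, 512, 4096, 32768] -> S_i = 8*8^i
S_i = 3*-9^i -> [3, -27, 243, -2187, 19683]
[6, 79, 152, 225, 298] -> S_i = 6 + 73*i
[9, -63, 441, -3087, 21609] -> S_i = 9*-7^i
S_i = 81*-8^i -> [81, -648, 5184, -41472, 331776]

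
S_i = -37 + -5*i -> [-37, -42, -47, -52, -57]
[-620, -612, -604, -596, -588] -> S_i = -620 + 8*i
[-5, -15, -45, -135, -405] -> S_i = -5*3^i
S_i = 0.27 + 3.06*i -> [0.27, 3.33, 6.39, 9.45, 12.51]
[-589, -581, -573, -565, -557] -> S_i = -589 + 8*i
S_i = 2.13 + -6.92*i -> [2.13, -4.79, -11.71, -18.63, -25.55]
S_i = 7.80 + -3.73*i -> [7.8, 4.07, 0.34, -3.39, -7.12]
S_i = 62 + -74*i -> [62, -12, -86, -160, -234]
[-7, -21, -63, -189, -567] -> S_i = -7*3^i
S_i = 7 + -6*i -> [7, 1, -5, -11, -17]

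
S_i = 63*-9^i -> [63, -567, 5103, -45927, 413343]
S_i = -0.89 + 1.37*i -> [-0.89, 0.48, 1.85, 3.22, 4.59]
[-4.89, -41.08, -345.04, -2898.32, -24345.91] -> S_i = -4.89*8.40^i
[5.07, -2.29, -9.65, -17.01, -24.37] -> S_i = 5.07 + -7.36*i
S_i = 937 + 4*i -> [937, 941, 945, 949, 953]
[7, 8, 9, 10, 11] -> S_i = 7 + 1*i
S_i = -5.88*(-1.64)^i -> [-5.88, 9.64, -15.81, 25.94, -42.54]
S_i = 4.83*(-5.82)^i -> [4.83, -28.11, 163.6, -952.17, 5541.65]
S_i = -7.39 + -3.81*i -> [-7.39, -11.2, -15.01, -18.82, -22.63]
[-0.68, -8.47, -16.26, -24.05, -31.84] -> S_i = -0.68 + -7.79*i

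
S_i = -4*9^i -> [-4, -36, -324, -2916, -26244]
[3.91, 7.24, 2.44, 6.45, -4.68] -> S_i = Random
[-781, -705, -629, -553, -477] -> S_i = -781 + 76*i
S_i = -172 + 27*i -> [-172, -145, -118, -91, -64]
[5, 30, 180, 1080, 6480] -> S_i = 5*6^i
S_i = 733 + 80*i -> [733, 813, 893, 973, 1053]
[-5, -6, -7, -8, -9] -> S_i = -5 + -1*i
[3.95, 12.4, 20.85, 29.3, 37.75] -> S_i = 3.95 + 8.45*i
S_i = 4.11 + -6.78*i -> [4.11, -2.67, -9.45, -16.23, -23.01]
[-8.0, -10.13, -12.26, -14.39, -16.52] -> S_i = -8.00 + -2.13*i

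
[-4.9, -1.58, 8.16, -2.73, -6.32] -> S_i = Random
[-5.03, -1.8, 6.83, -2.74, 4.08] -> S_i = Random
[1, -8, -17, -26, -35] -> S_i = 1 + -9*i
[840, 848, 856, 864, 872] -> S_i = 840 + 8*i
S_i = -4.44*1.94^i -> [-4.44, -8.61, -16.71, -32.42, -62.89]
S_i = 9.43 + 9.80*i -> [9.43, 19.23, 29.03, 38.83, 48.63]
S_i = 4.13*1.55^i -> [4.13, 6.4, 9.92, 15.38, 23.84]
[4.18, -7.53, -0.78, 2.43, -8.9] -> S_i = Random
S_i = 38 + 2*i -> [38, 40, 42, 44, 46]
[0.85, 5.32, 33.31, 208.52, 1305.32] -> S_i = 0.85*6.26^i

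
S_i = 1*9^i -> [1, 9, 81, 729, 6561]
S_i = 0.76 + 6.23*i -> [0.76, 6.99, 13.22, 19.45, 25.68]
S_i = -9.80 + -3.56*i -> [-9.8, -13.36, -16.92, -20.48, -24.04]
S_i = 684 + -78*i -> [684, 606, 528, 450, 372]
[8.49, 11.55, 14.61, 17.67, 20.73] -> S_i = 8.49 + 3.06*i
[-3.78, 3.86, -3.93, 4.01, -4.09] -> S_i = -3.78*(-1.02)^i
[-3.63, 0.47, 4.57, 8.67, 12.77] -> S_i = -3.63 + 4.10*i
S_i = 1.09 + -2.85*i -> [1.09, -1.76, -4.61, -7.46, -10.31]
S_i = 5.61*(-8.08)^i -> [5.61, -45.33, 366.26, -2959.35, 23911.58]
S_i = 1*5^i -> [1, 5, 25, 125, 625]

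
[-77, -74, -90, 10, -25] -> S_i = Random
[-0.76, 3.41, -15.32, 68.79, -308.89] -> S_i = -0.76*(-4.49)^i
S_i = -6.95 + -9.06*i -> [-6.95, -16.01, -25.07, -34.13, -43.19]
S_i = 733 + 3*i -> [733, 736, 739, 742, 745]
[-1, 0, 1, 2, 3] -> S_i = -1 + 1*i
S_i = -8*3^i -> [-8, -24, -72, -216, -648]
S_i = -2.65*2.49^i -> [-2.65, -6.6, -16.43, -40.91, -101.87]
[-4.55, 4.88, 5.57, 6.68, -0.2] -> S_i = Random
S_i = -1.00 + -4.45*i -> [-1.0, -5.45, -9.9, -14.35, -18.8]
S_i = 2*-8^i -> [2, -16, 128, -1024, 8192]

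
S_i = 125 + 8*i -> [125, 133, 141, 149, 157]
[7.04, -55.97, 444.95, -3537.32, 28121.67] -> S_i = 7.04*(-7.95)^i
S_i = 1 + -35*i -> [1, -34, -69, -104, -139]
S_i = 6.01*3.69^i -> [6.01, 22.18, 81.83, 301.96, 1114.24]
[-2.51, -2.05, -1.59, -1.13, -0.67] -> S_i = -2.51 + 0.46*i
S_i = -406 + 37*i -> [-406, -369, -332, -295, -258]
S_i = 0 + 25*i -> [0, 25, 50, 75, 100]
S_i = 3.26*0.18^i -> [3.26, 0.59, 0.11, 0.02, 0.0]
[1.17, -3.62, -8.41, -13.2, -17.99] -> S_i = 1.17 + -4.79*i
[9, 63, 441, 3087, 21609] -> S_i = 9*7^i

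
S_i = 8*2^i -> [8, 16, 32, 64, 128]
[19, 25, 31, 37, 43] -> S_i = 19 + 6*i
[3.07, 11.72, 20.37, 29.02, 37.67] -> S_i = 3.07 + 8.65*i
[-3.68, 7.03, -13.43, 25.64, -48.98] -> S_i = -3.68*(-1.91)^i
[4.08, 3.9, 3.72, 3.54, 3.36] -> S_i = 4.08 + -0.18*i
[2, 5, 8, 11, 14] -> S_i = 2 + 3*i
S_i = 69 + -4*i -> [69, 65, 61, 57, 53]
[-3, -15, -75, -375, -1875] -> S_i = -3*5^i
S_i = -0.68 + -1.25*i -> [-0.68, -1.93, -3.18, -4.43, -5.68]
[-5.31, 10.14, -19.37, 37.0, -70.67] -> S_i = -5.31*(-1.91)^i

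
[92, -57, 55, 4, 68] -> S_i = Random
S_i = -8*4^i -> [-8, -32, -128, -512, -2048]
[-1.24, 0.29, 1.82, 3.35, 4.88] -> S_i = -1.24 + 1.53*i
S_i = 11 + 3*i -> [11, 14, 17, 20, 23]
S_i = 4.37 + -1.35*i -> [4.37, 3.02, 1.67, 0.32, -1.03]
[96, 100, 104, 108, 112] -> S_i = 96 + 4*i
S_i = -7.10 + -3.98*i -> [-7.1, -11.08, -15.06, -19.04, -23.02]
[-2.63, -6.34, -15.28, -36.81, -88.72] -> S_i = -2.63*2.41^i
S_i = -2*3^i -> [-2, -6, -18, -54, -162]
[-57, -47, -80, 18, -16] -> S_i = Random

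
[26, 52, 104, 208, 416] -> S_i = 26*2^i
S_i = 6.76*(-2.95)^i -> [6.76, -19.94, 58.83, -173.55, 511.96]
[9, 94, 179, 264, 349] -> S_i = 9 + 85*i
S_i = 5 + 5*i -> [5, 10, 15, 20, 25]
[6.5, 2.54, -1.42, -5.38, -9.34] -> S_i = 6.50 + -3.96*i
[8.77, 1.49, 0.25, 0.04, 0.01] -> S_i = 8.77*0.17^i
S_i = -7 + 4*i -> [-7, -3, 1, 5, 9]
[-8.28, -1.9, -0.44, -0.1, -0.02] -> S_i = -8.28*0.23^i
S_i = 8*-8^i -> [8, -64, 512, -4096, 32768]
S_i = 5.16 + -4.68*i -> [5.16, 0.48, -4.2, -8.88, -13.56]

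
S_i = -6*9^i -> [-6, -54, -486, -4374, -39366]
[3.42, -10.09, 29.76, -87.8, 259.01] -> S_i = 3.42*(-2.95)^i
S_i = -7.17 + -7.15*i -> [-7.17, -14.32, -21.47, -28.62, -35.77]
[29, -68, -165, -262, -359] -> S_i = 29 + -97*i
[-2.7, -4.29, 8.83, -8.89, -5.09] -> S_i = Random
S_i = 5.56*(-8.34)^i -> [5.56, -46.37, 386.73, -3225.32, 26899.18]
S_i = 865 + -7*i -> [865, 858, 851, 844, 837]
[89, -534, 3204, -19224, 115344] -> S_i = 89*-6^i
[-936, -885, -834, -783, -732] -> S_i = -936 + 51*i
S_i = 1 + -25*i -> [1, -24, -49, -74, -99]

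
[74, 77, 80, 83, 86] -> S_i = 74 + 3*i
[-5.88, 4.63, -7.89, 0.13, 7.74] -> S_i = Random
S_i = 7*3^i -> [7, 21, 63, 189, 567]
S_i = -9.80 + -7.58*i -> [-9.8, -17.38, -24.96, -32.54, -40.12]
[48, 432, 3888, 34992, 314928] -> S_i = 48*9^i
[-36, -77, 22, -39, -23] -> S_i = Random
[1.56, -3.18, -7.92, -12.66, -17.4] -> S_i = 1.56 + -4.74*i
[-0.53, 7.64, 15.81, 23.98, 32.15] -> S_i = -0.53 + 8.17*i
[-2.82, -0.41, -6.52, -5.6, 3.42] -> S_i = Random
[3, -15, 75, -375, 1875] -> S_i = 3*-5^i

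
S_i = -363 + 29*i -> [-363, -334, -305, -276, -247]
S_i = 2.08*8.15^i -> [2.08, 16.95, 138.16, 1125.99, 9176.85]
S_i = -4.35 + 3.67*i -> [-4.35, -0.68, 2.99, 6.66, 10.33]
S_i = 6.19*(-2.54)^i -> [6.19, -15.72, 39.94, -101.44, 257.65]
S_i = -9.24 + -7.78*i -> [-9.24, -17.02, -24.8, -32.58, -40.36]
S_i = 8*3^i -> [8, 24, 72, 216, 648]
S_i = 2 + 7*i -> [2, 9, 16, 23, 30]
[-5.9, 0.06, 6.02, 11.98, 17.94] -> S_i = -5.90 + 5.96*i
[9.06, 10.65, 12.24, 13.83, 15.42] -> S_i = 9.06 + 1.59*i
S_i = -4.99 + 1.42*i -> [-4.99, -3.57, -2.15, -0.73, 0.69]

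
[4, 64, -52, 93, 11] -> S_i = Random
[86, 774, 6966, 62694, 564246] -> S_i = 86*9^i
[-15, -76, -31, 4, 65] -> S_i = Random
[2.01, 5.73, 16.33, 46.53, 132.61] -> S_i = 2.01*2.85^i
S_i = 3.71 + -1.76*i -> [3.71, 1.95, 0.19, -1.57, -3.33]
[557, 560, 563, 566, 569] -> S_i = 557 + 3*i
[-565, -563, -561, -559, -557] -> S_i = -565 + 2*i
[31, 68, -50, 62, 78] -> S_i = Random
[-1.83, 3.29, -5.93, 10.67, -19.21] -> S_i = -1.83*(-1.80)^i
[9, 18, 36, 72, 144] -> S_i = 9*2^i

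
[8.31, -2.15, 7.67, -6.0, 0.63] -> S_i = Random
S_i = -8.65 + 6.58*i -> [-8.65, -2.07, 4.51, 11.09, 17.67]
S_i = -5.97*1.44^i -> [-5.97, -8.6, -12.38, -17.83, -25.67]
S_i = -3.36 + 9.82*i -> [-3.36, 6.46, 16.28, 26.1, 35.92]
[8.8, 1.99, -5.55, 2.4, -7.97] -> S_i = Random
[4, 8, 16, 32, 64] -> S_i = 4*2^i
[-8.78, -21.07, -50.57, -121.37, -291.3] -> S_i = -8.78*2.40^i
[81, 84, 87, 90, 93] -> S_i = 81 + 3*i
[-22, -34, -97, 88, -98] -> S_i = Random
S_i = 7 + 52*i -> [7, 59, 111, 163, 215]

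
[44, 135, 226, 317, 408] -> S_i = 44 + 91*i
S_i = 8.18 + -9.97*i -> [8.18, -1.79, -11.76, -21.73, -31.7]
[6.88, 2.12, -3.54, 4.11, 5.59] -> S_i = Random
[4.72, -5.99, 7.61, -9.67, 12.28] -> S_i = 4.72*(-1.27)^i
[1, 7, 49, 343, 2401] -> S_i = 1*7^i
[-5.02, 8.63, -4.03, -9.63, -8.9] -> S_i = Random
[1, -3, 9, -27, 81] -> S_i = 1*-3^i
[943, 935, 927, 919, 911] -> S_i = 943 + -8*i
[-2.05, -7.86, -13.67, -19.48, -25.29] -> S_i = -2.05 + -5.81*i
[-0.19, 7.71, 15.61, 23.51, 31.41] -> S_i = -0.19 + 7.90*i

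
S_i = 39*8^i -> [39, 312, 2496, 19968, 159744]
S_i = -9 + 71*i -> [-9, 62, 133, 204, 275]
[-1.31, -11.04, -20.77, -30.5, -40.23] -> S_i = -1.31 + -9.73*i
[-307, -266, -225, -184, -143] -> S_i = -307 + 41*i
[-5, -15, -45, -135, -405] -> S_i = -5*3^i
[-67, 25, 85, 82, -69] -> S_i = Random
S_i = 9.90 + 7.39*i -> [9.9, 17.29, 24.68, 32.07, 39.46]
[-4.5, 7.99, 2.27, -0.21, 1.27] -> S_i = Random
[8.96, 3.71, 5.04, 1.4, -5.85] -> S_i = Random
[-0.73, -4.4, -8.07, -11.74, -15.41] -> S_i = -0.73 + -3.67*i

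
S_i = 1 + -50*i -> [1, -49, -99, -149, -199]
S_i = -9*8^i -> [-9, -72, -576, -4608, -36864]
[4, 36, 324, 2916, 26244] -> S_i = 4*9^i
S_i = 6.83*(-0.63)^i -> [6.83, -4.3, 2.71, -1.71, 1.08]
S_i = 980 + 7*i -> [980, 987, 994, 1001, 1008]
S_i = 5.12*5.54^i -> [5.12, 28.36, 157.14, 870.56, 4822.91]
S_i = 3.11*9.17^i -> [3.11, 28.52, 261.52, 2398.11, 21990.63]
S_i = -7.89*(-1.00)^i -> [-7.89, 7.89, -7.89, 7.89, -7.89]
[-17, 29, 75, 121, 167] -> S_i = -17 + 46*i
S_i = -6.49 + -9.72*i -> [-6.49, -16.21, -25.93, -35.65, -45.37]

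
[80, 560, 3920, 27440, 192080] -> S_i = 80*7^i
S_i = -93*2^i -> [-93, -186, -372, -744, -1488]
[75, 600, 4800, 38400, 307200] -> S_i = 75*8^i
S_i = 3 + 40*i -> [3, 43, 83, 123, 163]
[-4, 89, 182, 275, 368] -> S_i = -4 + 93*i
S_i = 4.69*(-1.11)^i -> [4.69, -5.21, 5.78, -6.41, 7.12]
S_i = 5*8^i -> [5, 40, 320, 2560, 20480]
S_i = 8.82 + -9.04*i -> [8.82, -0.22, -9.26, -18.3, -27.34]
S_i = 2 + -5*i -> [2, -3, -8, -13, -18]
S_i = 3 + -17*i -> [3, -14, -31, -48, -65]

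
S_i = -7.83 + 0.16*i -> [-7.83, -7.67, -7.51, -7.35, -7.19]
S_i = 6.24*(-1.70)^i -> [6.24, -10.61, 18.03, -30.66, 52.12]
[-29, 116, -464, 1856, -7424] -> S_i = -29*-4^i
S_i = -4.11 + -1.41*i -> [-4.11, -5.52, -6.93, -8.34, -9.75]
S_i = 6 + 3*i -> [6, 9, 12, 15, 18]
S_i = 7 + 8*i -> [7, 15, 23, 31, 39]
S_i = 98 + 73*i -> [98, 171, 244, 317, 390]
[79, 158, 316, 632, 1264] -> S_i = 79*2^i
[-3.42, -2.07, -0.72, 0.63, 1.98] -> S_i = -3.42 + 1.35*i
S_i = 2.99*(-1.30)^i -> [2.99, -3.89, 5.05, -6.57, 8.54]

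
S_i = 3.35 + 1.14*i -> [3.35, 4.49, 5.63, 6.77, 7.91]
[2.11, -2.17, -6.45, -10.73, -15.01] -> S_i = 2.11 + -4.28*i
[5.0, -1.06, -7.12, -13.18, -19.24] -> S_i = 5.00 + -6.06*i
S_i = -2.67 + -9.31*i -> [-2.67, -11.98, -21.29, -30.6, -39.91]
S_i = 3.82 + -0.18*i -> [3.82, 3.64, 3.46, 3.28, 3.1]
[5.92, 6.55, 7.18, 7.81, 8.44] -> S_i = 5.92 + 0.63*i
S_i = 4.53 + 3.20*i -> [4.53, 7.73, 10.93, 14.13, 17.33]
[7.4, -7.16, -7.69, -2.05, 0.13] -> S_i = Random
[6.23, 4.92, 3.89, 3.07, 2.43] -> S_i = 6.23*0.79^i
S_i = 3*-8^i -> [3, -24, 192, -1536, 12288]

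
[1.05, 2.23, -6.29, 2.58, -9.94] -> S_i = Random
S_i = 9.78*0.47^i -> [9.78, 4.6, 2.16, 1.02, 0.48]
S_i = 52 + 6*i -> [52, 58, 64, 70, 76]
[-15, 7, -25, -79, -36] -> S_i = Random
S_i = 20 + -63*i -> [20, -43, -106, -169, -232]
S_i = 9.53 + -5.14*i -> [9.53, 4.39, -0.75, -5.89, -11.03]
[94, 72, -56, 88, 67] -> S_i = Random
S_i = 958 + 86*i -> [958, 1044, 1130, 1216, 1302]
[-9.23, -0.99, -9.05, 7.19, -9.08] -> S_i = Random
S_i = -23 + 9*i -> [-23, -14, -5, 4, 13]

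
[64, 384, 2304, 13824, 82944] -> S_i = 64*6^i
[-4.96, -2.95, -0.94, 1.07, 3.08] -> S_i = -4.96 + 2.01*i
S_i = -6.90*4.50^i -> [-6.9, -31.05, -139.72, -628.76, -2829.43]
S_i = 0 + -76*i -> [0, -76, -152, -228, -304]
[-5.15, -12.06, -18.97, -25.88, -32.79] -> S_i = -5.15 + -6.91*i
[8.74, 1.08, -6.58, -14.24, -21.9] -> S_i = 8.74 + -7.66*i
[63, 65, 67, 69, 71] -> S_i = 63 + 2*i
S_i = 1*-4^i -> [1, -4, 16, -64, 256]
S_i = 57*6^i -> [57, 342, 2052, 12312, 73872]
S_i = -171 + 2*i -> [-171, -169, -167, -165, -163]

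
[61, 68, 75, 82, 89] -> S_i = 61 + 7*i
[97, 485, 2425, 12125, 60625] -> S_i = 97*5^i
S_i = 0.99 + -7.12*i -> [0.99, -6.13, -13.25, -20.37, -27.49]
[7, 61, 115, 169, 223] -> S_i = 7 + 54*i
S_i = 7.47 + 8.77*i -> [7.47, 16.24, 25.01, 33.78, 42.55]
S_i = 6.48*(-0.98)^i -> [6.48, -6.35, 6.22, -6.1, 5.98]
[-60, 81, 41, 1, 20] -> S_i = Random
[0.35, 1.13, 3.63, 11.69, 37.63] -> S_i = 0.35*3.22^i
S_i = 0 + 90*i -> [0, 90, 180, 270, 360]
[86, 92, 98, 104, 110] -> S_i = 86 + 6*i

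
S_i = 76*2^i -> [76, 152, 304, 608, 1216]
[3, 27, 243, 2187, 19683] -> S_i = 3*9^i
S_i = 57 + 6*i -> [57, 63, 69, 75, 81]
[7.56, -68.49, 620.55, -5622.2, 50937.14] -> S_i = 7.56*(-9.06)^i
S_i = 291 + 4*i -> [291, 295, 299, 303, 307]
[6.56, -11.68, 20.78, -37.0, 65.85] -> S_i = 6.56*(-1.78)^i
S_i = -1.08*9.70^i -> [-1.08, -10.48, -101.62, -985.69, -9561.16]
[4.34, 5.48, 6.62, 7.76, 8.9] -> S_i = 4.34 + 1.14*i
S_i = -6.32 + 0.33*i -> [-6.32, -5.99, -5.66, -5.33, -5.0]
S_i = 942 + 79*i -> [942, 1021, 1100, 1179, 1258]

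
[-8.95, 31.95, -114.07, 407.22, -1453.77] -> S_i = -8.95*(-3.57)^i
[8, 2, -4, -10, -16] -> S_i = 8 + -6*i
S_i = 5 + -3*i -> [5, 2, -1, -4, -7]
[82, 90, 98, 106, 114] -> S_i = 82 + 8*i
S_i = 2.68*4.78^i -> [2.68, 12.81, 61.23, 292.7, 1399.09]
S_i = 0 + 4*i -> [0, 4, 8, 12, 16]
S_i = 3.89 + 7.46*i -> [3.89, 11.35, 18.81, 26.27, 33.73]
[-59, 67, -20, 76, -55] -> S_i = Random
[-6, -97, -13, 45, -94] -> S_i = Random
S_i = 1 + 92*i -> [1, 93, 185, 277, 369]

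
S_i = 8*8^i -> [8, 64, 512, 4096, 32768]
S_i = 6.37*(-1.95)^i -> [6.37, -12.42, 24.22, -47.23, 92.1]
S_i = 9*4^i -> [9, 36, 144, 576, 2304]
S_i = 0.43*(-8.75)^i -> [0.43, -3.76, 32.92, -288.07, 2520.58]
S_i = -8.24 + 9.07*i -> [-8.24, 0.83, 9.9, 18.97, 28.04]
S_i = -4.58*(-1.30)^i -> [-4.58, 5.95, -7.74, 10.06, -13.08]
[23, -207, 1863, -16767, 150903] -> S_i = 23*-9^i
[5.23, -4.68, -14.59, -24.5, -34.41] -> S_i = 5.23 + -9.91*i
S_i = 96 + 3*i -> [96, 99, 102, 105, 108]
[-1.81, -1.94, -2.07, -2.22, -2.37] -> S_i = -1.81*1.07^i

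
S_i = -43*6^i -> [-43, -258, -1548, -9288, -55728]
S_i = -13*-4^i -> [-13, 52, -208, 832, -3328]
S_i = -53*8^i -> [-53, -424, -3392, -27136, -217088]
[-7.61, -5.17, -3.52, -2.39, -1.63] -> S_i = -7.61*0.68^i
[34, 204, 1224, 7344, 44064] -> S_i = 34*6^i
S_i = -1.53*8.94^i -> [-1.53, -13.68, -122.28, -1093.21, -9773.31]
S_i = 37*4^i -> [37, 148, 592, 2368, 9472]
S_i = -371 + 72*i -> [-371, -299, -227, -155, -83]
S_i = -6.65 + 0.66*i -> [-6.65, -5.99, -5.33, -4.67, -4.01]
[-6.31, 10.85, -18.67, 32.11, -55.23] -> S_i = -6.31*(-1.72)^i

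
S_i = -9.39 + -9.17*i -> [-9.39, -18.56, -27.73, -36.9, -46.07]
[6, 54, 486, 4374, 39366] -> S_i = 6*9^i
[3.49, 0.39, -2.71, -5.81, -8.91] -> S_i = 3.49 + -3.10*i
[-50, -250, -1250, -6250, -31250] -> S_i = -50*5^i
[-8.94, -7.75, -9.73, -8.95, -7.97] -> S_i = Random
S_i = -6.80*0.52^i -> [-6.8, -3.54, -1.84, -0.96, -0.5]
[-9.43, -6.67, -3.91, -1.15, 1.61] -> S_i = -9.43 + 2.76*i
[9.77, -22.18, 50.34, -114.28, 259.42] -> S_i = 9.77*(-2.27)^i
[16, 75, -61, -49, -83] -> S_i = Random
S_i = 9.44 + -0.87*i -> [9.44, 8.57, 7.7, 6.83, 5.96]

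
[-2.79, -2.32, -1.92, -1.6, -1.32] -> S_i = -2.79*0.83^i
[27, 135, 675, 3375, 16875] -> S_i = 27*5^i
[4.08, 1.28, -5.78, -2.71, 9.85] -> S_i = Random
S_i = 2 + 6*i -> [2, 8, 14, 20, 26]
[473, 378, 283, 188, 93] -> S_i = 473 + -95*i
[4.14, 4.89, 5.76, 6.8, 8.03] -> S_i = 4.14*1.18^i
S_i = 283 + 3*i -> [283, 286, 289, 292, 295]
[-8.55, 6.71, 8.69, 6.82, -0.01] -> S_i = Random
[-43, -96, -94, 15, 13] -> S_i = Random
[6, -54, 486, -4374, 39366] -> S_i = 6*-9^i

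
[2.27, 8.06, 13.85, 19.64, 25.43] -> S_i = 2.27 + 5.79*i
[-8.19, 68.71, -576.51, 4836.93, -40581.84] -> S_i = -8.19*(-8.39)^i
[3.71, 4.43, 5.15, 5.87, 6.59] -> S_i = 3.71 + 0.72*i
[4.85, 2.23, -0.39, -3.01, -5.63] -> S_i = 4.85 + -2.62*i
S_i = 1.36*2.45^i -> [1.36, 3.33, 8.16, 20.0, 49.0]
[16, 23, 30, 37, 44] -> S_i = 16 + 7*i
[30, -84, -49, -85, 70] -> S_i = Random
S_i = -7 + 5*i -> [-7, -2, 3, 8, 13]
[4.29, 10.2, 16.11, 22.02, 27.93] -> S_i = 4.29 + 5.91*i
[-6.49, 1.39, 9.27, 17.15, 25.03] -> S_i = -6.49 + 7.88*i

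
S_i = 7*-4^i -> [7, -28, 112, -448, 1792]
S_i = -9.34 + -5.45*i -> [-9.34, -14.79, -20.24, -25.69, -31.14]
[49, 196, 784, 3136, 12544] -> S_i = 49*4^i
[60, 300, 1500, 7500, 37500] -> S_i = 60*5^i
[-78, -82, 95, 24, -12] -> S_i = Random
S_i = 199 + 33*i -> [199, 232, 265, 298, 331]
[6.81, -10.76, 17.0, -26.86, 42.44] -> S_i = 6.81*(-1.58)^i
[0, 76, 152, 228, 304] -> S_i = 0 + 76*i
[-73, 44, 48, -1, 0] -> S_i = Random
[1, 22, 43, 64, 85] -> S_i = 1 + 21*i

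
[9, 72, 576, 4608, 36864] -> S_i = 9*8^i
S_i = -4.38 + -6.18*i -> [-4.38, -10.56, -16.74, -22.92, -29.1]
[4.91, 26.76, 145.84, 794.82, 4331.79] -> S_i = 4.91*5.45^i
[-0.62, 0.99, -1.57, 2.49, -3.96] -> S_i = -0.62*(-1.59)^i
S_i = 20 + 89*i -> [20, 109, 198, 287, 376]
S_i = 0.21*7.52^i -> [0.21, 1.58, 11.88, 89.3, 671.57]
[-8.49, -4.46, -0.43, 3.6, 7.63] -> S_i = -8.49 + 4.03*i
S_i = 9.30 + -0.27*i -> [9.3, 9.03, 8.76, 8.49, 8.22]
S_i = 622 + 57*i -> [622, 679, 736, 793, 850]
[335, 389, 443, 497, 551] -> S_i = 335 + 54*i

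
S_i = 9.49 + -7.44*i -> [9.49, 2.05, -5.39, -12.83, -20.27]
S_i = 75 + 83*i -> [75, 158, 241, 324, 407]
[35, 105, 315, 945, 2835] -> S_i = 35*3^i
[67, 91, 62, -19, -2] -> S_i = Random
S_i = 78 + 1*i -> [78, 79, 80, 81, 82]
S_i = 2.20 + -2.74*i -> [2.2, -0.54, -3.28, -6.02, -8.76]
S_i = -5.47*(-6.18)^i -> [-5.47, 33.8, -208.91, 1291.08, -7978.87]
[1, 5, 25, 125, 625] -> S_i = 1*5^i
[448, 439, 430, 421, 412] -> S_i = 448 + -9*i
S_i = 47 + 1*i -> [47, 48, 49, 50, 51]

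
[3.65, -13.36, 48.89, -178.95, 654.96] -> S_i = 3.65*(-3.66)^i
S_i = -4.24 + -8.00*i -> [-4.24, -12.24, -20.24, -28.24, -36.24]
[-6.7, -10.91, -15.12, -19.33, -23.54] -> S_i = -6.70 + -4.21*i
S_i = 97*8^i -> [97, 776, 6208, 49664, 397312]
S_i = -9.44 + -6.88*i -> [-9.44, -16.32, -23.2, -30.08, -36.96]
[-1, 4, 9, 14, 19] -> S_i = -1 + 5*i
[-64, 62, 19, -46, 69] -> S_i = Random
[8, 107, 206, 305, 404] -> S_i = 8 + 99*i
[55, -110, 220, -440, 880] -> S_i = 55*-2^i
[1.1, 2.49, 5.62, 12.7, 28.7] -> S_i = 1.10*2.26^i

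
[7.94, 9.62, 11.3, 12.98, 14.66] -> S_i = 7.94 + 1.68*i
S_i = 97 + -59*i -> [97, 38, -21, -80, -139]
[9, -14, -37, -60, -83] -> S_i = 9 + -23*i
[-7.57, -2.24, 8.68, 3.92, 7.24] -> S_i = Random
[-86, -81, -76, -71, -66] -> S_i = -86 + 5*i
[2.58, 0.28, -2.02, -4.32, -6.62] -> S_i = 2.58 + -2.30*i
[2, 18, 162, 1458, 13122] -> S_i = 2*9^i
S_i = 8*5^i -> [8, 40, 200, 1000, 5000]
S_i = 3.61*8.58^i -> [3.61, 30.97, 265.76, 2280.18, 19563.94]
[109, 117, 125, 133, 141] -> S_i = 109 + 8*i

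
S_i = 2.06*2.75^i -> [2.06, 5.66, 15.58, 42.84, 117.81]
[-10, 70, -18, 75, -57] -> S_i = Random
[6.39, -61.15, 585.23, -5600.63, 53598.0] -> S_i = 6.39*(-9.57)^i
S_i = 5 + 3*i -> [5, 8, 11, 14, 17]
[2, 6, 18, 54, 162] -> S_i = 2*3^i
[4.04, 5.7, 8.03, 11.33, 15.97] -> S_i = 4.04*1.41^i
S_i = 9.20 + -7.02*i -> [9.2, 2.18, -4.84, -11.86, -18.88]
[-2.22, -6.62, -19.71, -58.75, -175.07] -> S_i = -2.22*2.98^i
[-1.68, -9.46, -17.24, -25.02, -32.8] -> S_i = -1.68 + -7.78*i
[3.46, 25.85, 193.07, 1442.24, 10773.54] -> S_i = 3.46*7.47^i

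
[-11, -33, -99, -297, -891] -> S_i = -11*3^i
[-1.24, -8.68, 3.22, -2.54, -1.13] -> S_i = Random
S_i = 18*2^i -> [18, 36, 72, 144, 288]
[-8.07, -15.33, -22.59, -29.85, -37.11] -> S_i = -8.07 + -7.26*i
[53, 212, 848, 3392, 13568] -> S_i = 53*4^i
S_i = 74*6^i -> [74, 444, 2664, 15984, 95904]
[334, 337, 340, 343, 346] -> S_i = 334 + 3*i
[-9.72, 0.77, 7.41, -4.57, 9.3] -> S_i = Random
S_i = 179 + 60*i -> [179, 239, 299, 359, 419]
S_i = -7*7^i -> [-7, -49, -343, -2401, -16807]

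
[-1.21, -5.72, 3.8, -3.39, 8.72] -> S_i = Random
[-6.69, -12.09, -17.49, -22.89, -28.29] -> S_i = -6.69 + -5.40*i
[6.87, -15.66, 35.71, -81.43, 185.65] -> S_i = 6.87*(-2.28)^i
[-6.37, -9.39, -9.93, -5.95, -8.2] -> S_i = Random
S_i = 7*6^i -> [7, 42, 252, 1512, 9072]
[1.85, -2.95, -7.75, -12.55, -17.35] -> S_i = 1.85 + -4.80*i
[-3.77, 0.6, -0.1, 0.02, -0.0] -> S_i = -3.77*(-0.16)^i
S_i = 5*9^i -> [5, 45, 405, 3645, 32805]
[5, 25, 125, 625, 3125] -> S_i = 5*5^i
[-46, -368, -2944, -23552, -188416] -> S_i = -46*8^i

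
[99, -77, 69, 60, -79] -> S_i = Random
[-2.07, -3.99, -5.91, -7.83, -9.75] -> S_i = -2.07 + -1.92*i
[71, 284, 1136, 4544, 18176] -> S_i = 71*4^i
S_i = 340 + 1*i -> [340, 341, 342, 343, 344]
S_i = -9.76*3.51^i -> [-9.76, -34.26, -120.24, -422.06, -1481.42]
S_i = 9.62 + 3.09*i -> [9.62, 12.71, 15.8, 18.89, 21.98]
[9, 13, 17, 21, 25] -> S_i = 9 + 4*i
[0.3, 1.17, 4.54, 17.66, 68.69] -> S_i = 0.30*3.89^i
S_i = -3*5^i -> [-3, -15, -75, -375, -1875]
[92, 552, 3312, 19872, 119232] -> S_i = 92*6^i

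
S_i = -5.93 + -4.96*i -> [-5.93, -10.89, -15.85, -20.81, -25.77]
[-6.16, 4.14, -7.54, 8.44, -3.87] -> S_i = Random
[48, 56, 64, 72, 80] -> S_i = 48 + 8*i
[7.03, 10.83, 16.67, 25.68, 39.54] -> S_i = 7.03*1.54^i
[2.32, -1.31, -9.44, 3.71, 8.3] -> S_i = Random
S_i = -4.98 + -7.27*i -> [-4.98, -12.25, -19.52, -26.79, -34.06]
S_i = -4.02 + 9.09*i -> [-4.02, 5.07, 14.16, 23.25, 32.34]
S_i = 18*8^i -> [18, 144, 1152, 9216, 73728]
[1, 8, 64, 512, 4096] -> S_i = 1*8^i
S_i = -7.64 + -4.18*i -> [-7.64, -11.82, -16.0, -20.18, -24.36]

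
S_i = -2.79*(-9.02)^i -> [-2.79, 25.17, -227.0, 2047.5, -18468.45]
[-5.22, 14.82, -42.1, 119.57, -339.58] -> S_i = -5.22*(-2.84)^i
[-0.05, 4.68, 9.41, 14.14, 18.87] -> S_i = -0.05 + 4.73*i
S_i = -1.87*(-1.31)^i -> [-1.87, 2.45, -3.21, 4.2, -5.51]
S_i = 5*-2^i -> [5, -10, 20, -40, 80]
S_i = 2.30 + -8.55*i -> [2.3, -6.25, -14.8, -23.35, -31.9]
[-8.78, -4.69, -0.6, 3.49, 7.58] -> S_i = -8.78 + 4.09*i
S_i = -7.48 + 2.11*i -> [-7.48, -5.37, -3.26, -1.15, 0.96]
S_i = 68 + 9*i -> [68, 77, 86, 95, 104]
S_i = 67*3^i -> [67, 201, 603, 1809, 5427]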